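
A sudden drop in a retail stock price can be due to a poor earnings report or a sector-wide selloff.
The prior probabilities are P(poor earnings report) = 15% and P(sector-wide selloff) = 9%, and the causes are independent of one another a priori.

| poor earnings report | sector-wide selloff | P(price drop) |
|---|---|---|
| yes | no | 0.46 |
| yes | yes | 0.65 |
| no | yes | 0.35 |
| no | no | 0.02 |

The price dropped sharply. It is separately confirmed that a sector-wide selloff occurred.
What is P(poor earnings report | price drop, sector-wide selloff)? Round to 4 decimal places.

For the numerator, keep only poor earnings report=true terms: 0.65×0.15 = 0.097500
Denominator P(price drop | sector-wide selloff): 0.35×0.85 + 0.65×0.15 = 0.395000
P(poor earnings report | price drop, sector-wide selloff) = 0.097500/0.395000 ≈ 0.2468

P(poor earnings report | price drop, sector-wide selloff) ≈ 0.2468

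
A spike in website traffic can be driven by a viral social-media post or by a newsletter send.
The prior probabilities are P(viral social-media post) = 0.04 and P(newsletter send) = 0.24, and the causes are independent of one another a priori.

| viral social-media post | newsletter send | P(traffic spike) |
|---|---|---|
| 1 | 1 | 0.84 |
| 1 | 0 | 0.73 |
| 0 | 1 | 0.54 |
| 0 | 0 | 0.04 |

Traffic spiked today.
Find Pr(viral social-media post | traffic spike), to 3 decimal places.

Pr(viral social-media post | traffic spike) ≈ 0.165

For the numerator, keep only viral social-media post=true terms: 0.022192 + 0.008064 = 0.030256
Normalizer over all consistent configurations: 0.04*0.96*0.76 + 0.54*0.96*0.24 + 0.73*0.04*0.76 + 0.84*0.04*0.24 = 0.183856
P(viral social-media post | traffic spike) = 0.030256/0.183856 ≈ 0.165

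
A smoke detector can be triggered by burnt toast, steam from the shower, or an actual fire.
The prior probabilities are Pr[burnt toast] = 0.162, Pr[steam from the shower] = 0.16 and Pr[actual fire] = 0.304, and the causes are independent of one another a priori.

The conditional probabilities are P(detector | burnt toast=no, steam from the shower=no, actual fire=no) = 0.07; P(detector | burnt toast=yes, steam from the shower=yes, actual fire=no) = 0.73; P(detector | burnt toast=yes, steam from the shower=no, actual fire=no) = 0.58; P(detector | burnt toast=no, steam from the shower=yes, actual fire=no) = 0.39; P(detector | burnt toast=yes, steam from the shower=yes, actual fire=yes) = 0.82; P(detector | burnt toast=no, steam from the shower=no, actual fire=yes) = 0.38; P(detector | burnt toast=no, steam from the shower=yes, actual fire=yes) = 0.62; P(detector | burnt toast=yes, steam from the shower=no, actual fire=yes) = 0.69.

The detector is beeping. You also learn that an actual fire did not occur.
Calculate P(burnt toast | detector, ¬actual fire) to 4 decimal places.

P(detector | ¬actual fire) = 0.07*0.838*0.84 + 0.39*0.838*0.16 + 0.58*0.162*0.84 + 0.73*0.162*0.16 = 0.049274 + 0.052291 + 0.078926 + 0.018922 = 0.199413
Of this, 0.097848 comes from 0.078926 + 0.018922 (the burnt toast=true cases).
Hence the posterior is 0.097848/0.199413 ≈ 0.4907.

P(burnt toast | detector, ¬actual fire) ≈ 0.4907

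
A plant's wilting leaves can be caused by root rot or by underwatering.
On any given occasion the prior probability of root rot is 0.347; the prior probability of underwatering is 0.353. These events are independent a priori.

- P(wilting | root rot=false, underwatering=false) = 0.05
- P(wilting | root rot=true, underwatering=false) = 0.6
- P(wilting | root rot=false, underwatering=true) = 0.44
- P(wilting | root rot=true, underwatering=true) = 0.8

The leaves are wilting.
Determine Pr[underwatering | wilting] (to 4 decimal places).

For the numerator, keep only underwatering=true terms: 0.101424 + 0.097993 = 0.199417
Normalizer over all consistent configurations: 0.05×0.653×0.647 + 0.44×0.653×0.353 + 0.6×0.347×0.647 + 0.8×0.347×0.353 = 0.355247
Posterior = 0.199417 / 0.355247 ≈ 0.5613

Pr[underwatering | wilting] ≈ 0.5613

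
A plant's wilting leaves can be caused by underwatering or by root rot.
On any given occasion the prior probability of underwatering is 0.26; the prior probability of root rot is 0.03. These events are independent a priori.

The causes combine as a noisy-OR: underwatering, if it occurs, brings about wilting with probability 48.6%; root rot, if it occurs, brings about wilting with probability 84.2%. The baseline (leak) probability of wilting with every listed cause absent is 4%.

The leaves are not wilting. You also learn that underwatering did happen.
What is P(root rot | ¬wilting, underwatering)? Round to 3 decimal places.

P(root rot | ¬wilting, underwatering) ≈ 0.005

Under noisy-OR, P(wilting | causes) = 1 − (1−0.04)·∏(1−qᵢ) over the active causes.
Enumerate both values of root rot and weight by the priors:
  P(¬wilting | underwatering) = 0.49344×0.97 + 0.077964×0.03
        = 0.478637 + 0.002339 = 0.480976
Configurations with root rot contribute 0.002339, so
  P(root rot | ¬wilting, underwatering) = 0.002339 / 0.480976 ≈ 0.005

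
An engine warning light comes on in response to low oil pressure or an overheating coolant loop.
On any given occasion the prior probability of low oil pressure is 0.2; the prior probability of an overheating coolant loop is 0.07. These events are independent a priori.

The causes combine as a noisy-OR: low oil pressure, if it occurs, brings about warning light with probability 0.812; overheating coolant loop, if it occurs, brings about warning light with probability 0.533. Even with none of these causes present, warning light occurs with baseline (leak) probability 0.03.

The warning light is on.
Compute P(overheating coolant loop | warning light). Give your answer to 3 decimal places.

Under noisy-OR, P(warning light | causes) = 1 − (1−0.03)·∏(1−qᵢ) over the active causes.
P(warning light) = 0.03×0.8×0.93 + 0.54701×0.8×0.07 + 0.81764×0.2×0.93 + 0.914838×0.2×0.07 = 0.022320 + 0.030633 + 0.152081 + 0.012808 = 0.217842
Restricting to configurations with overheating coolant loop present: 0.030633 + 0.012808 = 0.043441.
P(overheating coolant loop | warning light) = 0.043441 / 0.217842 ≈ 0.199

P(overheating coolant loop | warning light) ≈ 0.199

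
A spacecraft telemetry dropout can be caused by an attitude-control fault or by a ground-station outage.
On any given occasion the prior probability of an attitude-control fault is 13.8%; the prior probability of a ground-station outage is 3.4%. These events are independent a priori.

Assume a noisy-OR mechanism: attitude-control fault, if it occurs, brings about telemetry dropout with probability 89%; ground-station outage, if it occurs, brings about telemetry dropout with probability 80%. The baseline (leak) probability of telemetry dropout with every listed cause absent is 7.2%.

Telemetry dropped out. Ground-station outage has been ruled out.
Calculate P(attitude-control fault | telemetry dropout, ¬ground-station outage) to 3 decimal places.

P(attitude-control fault | telemetry dropout, ¬ground-station outage) ≈ 0.666

Under noisy-OR, P(telemetry dropout | causes) = 1 − (1−0.072)·∏(1−qᵢ) over the active causes.
Enumerate both values of attitude-control fault and weight by the priors:
  P(telemetry dropout | ¬ground-station outage) = 0.072×0.862 + 0.89792×0.138
        = 0.062064 + 0.123913 = 0.185977
The terms with attitude-control fault present sum to 0.123913, so
  P(attitude-control fault | telemetry dropout, ¬ground-station outage) = 0.123913 / 0.185977 ≈ 0.666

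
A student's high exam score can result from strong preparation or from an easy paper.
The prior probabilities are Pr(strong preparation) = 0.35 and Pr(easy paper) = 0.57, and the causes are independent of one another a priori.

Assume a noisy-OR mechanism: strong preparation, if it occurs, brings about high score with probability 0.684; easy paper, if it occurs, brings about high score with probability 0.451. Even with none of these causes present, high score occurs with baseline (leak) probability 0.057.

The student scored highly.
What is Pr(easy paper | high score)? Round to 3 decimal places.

Pr(easy paper | high score) ≈ 0.740

Under noisy-OR, P(high score | causes) = 1 − (1−0.057)·∏(1−qᵢ) over the active causes.
By total probability over the 4 (strong preparation, easy paper) configurations:
  P(high score) = 0.057*0.65*0.43 + 0.482293*0.65*0.57 + 0.702012*0.35*0.43 + 0.836405*0.35*0.57
        = 0.015932 + 0.178690 + 0.105653 + 0.166863 = 0.467138
The terms with easy paper present sum to 0.345553, so
  P(easy paper | high score) = 0.345553 / 0.467138 ≈ 0.740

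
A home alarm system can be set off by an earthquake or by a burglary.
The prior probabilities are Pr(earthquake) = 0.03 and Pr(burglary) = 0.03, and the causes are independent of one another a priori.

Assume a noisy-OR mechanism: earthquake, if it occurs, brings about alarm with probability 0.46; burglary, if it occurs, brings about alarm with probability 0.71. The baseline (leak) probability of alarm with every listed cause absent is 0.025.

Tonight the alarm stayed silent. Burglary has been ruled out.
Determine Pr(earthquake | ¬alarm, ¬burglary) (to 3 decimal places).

Pr(earthquake | ¬alarm, ¬burglary) ≈ 0.016

Under noisy-OR, P(alarm | causes) = 1 − (1−0.025)·∏(1−qᵢ) over the active causes.
P(¬alarm | ¬burglary) = 0.975*0.97 + 0.5265*0.03 = 0.945750 + 0.015795 = 0.961545
The earthquake-present share is 0.5265*0.03 = 0.015795.
P(earthquake | ¬alarm, ¬burglary) = 0.015795 / 0.961545 ≈ 0.016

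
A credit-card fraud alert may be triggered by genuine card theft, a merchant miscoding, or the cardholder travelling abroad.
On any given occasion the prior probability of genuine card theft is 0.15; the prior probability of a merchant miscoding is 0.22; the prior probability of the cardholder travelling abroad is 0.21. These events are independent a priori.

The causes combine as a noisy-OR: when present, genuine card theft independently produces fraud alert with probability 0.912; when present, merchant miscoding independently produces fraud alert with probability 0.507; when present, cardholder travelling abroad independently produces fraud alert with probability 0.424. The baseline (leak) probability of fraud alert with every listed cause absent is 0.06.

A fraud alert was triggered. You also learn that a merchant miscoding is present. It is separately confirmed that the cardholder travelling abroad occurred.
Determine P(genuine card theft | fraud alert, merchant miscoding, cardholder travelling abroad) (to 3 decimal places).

Under noisy-OR, P(fraud alert | causes) = 1 − (1−0.06)·∏(1−qᵢ) over the active causes.
P(fraud alert | merchant miscoding, cardholder travelling abroad) = 0.73307*0.85 + 0.97651*0.15 = 0.623109 + 0.146476 = 0.769585
Of this, 0.146476 comes from 0.97651*0.15 (the genuine card theft=true cases).
P(genuine card theft | fraud alert, merchant miscoding, cardholder travelling abroad) = 0.146476 / 0.769585 ≈ 0.190

P(genuine card theft | fraud alert, merchant miscoding, cardholder travelling abroad) ≈ 0.190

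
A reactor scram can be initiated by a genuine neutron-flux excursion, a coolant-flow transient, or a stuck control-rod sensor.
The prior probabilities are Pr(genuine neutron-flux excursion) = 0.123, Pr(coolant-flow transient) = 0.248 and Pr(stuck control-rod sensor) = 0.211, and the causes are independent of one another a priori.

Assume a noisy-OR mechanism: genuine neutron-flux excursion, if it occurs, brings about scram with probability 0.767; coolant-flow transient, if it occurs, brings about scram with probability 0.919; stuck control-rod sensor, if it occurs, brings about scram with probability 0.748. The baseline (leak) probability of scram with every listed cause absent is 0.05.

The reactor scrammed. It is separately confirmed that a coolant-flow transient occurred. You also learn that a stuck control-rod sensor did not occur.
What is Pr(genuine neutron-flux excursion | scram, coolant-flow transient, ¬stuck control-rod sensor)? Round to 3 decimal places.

Pr(genuine neutron-flux excursion | scram, coolant-flow transient, ¬stuck control-rod sensor) ≈ 0.130

Under noisy-OR, P(scram | causes) = 1 − (1−0.05)·∏(1−qᵢ) over the active causes.
P(scram | coolant-flow transient, ¬stuck control-rod sensor) = 0.92305×0.877 + 0.982071×0.123 = 0.809515 + 0.120795 = 0.930310
Of this, 0.120795 comes from 0.982071×0.123 (the genuine neutron-flux excursion=true cases).
P(genuine neutron-flux excursion | scram, coolant-flow transient, ¬stuck control-rod sensor) = 0.120795 / 0.930310 ≈ 0.130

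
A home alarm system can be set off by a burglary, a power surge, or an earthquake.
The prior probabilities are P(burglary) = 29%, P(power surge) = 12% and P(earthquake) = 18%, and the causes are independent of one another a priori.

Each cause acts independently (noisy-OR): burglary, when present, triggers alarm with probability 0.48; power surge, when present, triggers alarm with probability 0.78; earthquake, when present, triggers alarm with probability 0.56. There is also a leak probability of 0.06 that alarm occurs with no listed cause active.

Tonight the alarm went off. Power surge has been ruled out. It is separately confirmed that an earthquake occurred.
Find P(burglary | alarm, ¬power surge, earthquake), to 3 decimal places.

Under noisy-OR, P(alarm | causes) = 1 − (1−0.06)·∏(1−qᵢ) over the active causes.
By total probability over both values of burglary:
  P(alarm | ¬power surge, earthquake) = 0.5864·0.71 + 0.784928·0.29
        = 0.416344 + 0.227629 = 0.643973
The terms with burglary present sum to 0.227629, so
  P(burglary | alarm, ¬power surge, earthquake) = 0.227629 / 0.643973 ≈ 0.353

P(burglary | alarm, ¬power surge, earthquake) ≈ 0.353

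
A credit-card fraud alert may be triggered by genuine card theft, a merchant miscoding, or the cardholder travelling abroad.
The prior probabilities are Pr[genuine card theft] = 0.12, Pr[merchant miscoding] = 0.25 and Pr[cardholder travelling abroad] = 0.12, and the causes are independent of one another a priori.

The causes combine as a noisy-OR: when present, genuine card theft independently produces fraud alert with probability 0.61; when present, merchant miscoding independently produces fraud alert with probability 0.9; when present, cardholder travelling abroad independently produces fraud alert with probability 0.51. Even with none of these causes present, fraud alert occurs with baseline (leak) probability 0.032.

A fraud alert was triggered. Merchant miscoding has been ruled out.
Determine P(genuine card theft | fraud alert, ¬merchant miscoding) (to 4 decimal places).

Under noisy-OR, P(fraud alert | causes) = 1 − (1−0.032)·∏(1−qᵢ) over the active causes.
Enumerate the 4 (genuine card theft, cardholder travelling abroad) configurations and weight by the priors:
  P(fraud alert | ¬merchant miscoding) = 0.032*0.88*0.88 + 0.52568*0.88*0.12 + 0.62248*0.12*0.88 + 0.815015*0.12*0.12
        = 0.024781 + 0.055512 + 0.065734 + 0.011736 = 0.157763
Configurations with genuine card theft contribute 0.077470, so
  P(genuine card theft | fraud alert, ¬merchant miscoding) = 0.077470 / 0.157763 ≈ 0.4911

P(genuine card theft | fraud alert, ¬merchant miscoding) ≈ 0.4911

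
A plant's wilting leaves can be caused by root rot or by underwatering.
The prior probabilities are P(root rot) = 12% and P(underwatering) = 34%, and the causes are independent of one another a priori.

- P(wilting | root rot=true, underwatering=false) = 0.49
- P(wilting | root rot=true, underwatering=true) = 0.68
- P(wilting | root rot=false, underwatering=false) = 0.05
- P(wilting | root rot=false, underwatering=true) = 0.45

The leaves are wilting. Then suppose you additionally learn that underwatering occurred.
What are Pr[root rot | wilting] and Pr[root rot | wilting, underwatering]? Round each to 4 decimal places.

Pr[root rot | wilting] ≈ 0.2891; Pr[root rot | wilting, underwatering] ≈ 0.1709

Weight on root rot=true, given the evidence: 0.038808 + 0.027744 = 0.066552
Normalizer over all consistent configurations: 0.05·0.88·0.66 + 0.45·0.88·0.34 + 0.49·0.12·0.66 + 0.68·0.12·0.34 = 0.230232
Posterior = 0.066552 / 0.230232 ≈ 0.2891

Now condition on the additional information:
Enumerate both values of root rot and weight by the priors:
  P(wilting | underwatering) = 0.45×0.88 + 0.68×0.12
        = 0.396000 + 0.081600 = 0.477600
Configurations with root rot contribute 0.081600, so
  P(root rot | wilting, underwatering) = 0.081600 / 0.477600 ≈ 0.1709
— underwatering explains away the evidence for root rot.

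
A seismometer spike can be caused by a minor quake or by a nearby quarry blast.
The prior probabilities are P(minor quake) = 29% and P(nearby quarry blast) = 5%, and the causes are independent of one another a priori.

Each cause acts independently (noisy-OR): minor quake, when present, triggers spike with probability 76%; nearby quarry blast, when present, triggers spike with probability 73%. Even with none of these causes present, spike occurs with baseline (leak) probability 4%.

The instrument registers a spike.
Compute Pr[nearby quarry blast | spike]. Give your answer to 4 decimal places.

Under noisy-OR, P(spike | causes) = 1 − (1−0.04)·∏(1−qᵢ) over the active causes.
Enumerate the 4 (minor quake, nearby quarry blast) configurations and weight by the priors:
  P(spike) = 0.04×0.71×0.95 + 0.7408×0.71×0.05 + 0.7696×0.29×0.95 + 0.937792×0.29×0.05
        = 0.026980 + 0.026298 + 0.212025 + 0.013598 = 0.278901
The terms with nearby quarry blast present sum to 0.039896, so
  P(nearby quarry blast | spike) = 0.039896 / 0.278901 ≈ 0.1430

Pr[nearby quarry blast | spike] ≈ 0.1430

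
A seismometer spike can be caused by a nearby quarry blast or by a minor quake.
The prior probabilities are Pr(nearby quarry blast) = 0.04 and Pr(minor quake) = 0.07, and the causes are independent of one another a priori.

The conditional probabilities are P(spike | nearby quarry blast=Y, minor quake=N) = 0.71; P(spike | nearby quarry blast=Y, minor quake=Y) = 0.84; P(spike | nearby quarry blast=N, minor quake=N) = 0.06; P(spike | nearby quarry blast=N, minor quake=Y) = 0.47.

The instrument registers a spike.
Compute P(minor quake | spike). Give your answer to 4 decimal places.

For the numerator, keep only minor quake=true terms: 0.031584 + 0.002352 = 0.033936
Denominator P(spike): 0.06*0.96*0.93 + 0.47*0.96*0.07 + 0.71*0.04*0.93 + 0.84*0.04*0.07 = 0.113916
P(minor quake | spike) = 0.033936/0.113916 ≈ 0.2979

P(minor quake | spike) ≈ 0.2979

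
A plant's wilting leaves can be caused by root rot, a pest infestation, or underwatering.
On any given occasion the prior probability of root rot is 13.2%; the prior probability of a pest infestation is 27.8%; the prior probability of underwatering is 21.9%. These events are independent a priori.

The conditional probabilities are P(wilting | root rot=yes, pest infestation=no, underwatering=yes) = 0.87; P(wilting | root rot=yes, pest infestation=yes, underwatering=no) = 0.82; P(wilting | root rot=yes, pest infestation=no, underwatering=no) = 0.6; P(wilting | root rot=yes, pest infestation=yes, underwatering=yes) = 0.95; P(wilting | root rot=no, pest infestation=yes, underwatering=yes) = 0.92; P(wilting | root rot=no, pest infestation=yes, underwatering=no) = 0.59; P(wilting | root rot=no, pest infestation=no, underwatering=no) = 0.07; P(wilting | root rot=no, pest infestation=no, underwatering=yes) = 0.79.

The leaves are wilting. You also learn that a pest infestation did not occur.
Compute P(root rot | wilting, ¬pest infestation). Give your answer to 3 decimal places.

Numerator (weight on configurations with root rot): 0.061855 + 0.025150 = 0.087005
Normalizer over all consistent configurations: 0.07×0.868×0.781 + 0.79×0.868×0.219 + 0.6×0.132×0.781 + 0.87×0.132×0.219 = 0.284632
P(root rot | wilting, ¬pest infestation) = 0.087005/0.284632 ≈ 0.306

P(root rot | wilting, ¬pest infestation) ≈ 0.306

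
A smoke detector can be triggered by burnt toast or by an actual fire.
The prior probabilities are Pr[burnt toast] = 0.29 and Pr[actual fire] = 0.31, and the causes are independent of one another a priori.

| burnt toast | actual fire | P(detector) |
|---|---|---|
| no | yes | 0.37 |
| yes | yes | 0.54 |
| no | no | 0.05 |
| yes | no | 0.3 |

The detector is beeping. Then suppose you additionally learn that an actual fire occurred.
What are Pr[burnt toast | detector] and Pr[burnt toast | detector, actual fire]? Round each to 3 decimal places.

Pr[burnt toast | detector] ≈ 0.506; Pr[burnt toast | detector, actual fire] ≈ 0.373

Numerator (weight on configurations with burnt toast): 0.060030 + 0.048546 = 0.108576
The normalizing constant is 0.05*0.71*0.69 + 0.37*0.71*0.31 + 0.3*0.29*0.69 + 0.54*0.29*0.31 = 0.214508
P(burnt toast | detector) = 0.108576/0.214508 ≈ 0.506

Now condition on the additional information:
For the numerator, keep only burnt toast=true terms: 0.54·0.29 = 0.156600
The normalizing constant is 0.37·0.71 + 0.54·0.29 = 0.419300
P(burnt toast | detector, actual fire) = 0.156600/0.419300 ≈ 0.373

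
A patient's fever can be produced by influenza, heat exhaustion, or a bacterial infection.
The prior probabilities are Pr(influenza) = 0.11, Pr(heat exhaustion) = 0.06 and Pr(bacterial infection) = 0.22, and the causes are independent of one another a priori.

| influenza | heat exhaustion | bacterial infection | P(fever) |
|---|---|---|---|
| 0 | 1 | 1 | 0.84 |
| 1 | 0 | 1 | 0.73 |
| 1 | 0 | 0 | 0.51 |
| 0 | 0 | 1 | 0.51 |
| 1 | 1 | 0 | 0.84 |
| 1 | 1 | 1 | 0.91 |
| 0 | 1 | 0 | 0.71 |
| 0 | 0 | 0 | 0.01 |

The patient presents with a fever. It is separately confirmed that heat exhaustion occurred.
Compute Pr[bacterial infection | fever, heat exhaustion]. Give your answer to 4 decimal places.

P(fever | heat exhaustion) = 0.71×0.89×0.78 + 0.84×0.89×0.22 + 0.84×0.11×0.78 + 0.91×0.11×0.22 = 0.492882 + 0.164472 + 0.072072 + 0.022022 = 0.751448
Of this, 0.186494 comes from 0.164472 + 0.022022 (the bacterial infection=true cases).
P(bacterial infection | fever, heat exhaustion) = 0.186494 / 0.751448 ≈ 0.2482

Pr[bacterial infection | fever, heat exhaustion] ≈ 0.2482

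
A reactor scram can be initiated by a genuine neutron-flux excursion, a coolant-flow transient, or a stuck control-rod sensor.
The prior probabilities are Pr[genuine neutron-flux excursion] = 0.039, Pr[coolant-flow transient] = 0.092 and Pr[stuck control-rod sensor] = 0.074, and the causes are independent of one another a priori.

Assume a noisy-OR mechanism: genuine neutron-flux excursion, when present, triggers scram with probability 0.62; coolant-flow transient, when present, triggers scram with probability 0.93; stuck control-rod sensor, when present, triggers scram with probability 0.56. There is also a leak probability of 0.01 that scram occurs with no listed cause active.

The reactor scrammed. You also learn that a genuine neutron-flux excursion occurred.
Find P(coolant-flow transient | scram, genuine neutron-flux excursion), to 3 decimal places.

P(coolant-flow transient | scram, genuine neutron-flux excursion) ≈ 0.134

Under noisy-OR, P(scram | causes) = 1 − (1−0.01)·∏(1−qᵢ) over the active causes.
By total probability over the 4 (coolant-flow transient, stuck control-rod sensor) configurations:
  P(scram | genuine neutron-flux excursion) = 0.6238·0.908·0.926 + 0.834472·0.908·0.074 + 0.973666·0.092·0.926 + 0.988413·0.092·0.074
        = 0.524496 + 0.056070 + 0.082949 + 0.006729 = 0.670244
Keeping only the coolant-flow transient-present terms gives 0.089678, so
  P(coolant-flow transient | scram, genuine neutron-flux excursion) = 0.089678 / 0.670244 ≈ 0.134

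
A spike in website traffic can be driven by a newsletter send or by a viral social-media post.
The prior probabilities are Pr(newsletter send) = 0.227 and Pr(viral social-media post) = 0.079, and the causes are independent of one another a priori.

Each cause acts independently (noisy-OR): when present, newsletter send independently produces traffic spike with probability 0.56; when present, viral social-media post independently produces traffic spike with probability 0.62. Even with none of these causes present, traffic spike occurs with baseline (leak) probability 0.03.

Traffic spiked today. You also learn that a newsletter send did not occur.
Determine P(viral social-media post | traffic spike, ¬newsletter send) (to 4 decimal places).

P(viral social-media post | traffic spike, ¬newsletter send) ≈ 0.6435

Under noisy-OR, P(traffic spike | causes) = 1 − (1−0.03)·∏(1−qᵢ) over the active causes.
Weight on viral social-media post=true, given the evidence: 0.6314·0.079 = 0.049881
The normalizing constant is 0.03·0.921 + 0.6314·0.079 = 0.077511
P(viral social-media post | traffic spike, ¬newsletter send) = 0.049881/0.077511 ≈ 0.6435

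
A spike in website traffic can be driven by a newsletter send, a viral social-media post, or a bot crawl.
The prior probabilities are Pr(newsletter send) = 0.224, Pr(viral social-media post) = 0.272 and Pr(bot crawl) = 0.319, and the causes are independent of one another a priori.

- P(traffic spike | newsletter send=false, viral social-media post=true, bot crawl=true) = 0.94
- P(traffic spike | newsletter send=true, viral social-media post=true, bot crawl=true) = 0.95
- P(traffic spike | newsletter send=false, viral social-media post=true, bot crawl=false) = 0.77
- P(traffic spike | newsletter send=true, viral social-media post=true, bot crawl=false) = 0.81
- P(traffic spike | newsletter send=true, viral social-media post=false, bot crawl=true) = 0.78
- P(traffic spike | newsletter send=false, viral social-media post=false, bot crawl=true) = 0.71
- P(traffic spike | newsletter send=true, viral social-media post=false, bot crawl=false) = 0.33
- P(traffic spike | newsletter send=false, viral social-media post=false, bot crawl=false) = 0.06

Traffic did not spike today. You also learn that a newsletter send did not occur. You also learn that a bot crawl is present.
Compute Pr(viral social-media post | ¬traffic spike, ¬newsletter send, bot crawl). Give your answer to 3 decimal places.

For the numerator, keep only viral social-media post=true terms: 0.06·0.272 = 0.016320
Normalizer over all consistent configurations: 0.29·0.728 + 0.06·0.272 = 0.227440
Posterior = 0.016320 / 0.227440 ≈ 0.072

Pr(viral social-media post | ¬traffic spike, ¬newsletter send, bot crawl) ≈ 0.072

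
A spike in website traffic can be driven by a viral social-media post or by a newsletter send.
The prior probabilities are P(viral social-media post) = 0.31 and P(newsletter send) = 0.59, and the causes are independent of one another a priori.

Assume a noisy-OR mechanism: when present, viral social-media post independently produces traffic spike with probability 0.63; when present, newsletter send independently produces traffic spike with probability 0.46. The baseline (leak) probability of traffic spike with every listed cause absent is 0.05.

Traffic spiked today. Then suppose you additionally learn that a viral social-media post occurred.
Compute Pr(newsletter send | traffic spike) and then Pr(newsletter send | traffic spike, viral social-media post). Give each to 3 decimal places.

Under noisy-OR, P(traffic spike | causes) = 1 − (1−0.05)·∏(1−qᵢ) over the active causes.
Numerator (weight on configurations with newsletter send): 0.198258 + 0.148184 = 0.346442
Denominator P(traffic spike): 0.05×0.69×0.41 + 0.487×0.69×0.59 + 0.6485×0.31×0.41 + 0.81019×0.31×0.59 = 0.443011
P(newsletter send | traffic spike) = 0.346442/0.443011 ≈ 0.782

Now also conditioning on viral social-media post=true:
Numerator (weight on configurations with newsletter send): 0.81019*0.59 = 0.478012
Normalizer over all consistent configurations: 0.6485*0.41 + 0.81019*0.59 = 0.743897
Posterior = 0.478012 / 0.743897 ≈ 0.643
The drop from 0.782 to 0.643 is the explaining-away (discounting) effect.

Pr(newsletter send | traffic spike) ≈ 0.782; Pr(newsletter send | traffic spike, viral social-media post) ≈ 0.643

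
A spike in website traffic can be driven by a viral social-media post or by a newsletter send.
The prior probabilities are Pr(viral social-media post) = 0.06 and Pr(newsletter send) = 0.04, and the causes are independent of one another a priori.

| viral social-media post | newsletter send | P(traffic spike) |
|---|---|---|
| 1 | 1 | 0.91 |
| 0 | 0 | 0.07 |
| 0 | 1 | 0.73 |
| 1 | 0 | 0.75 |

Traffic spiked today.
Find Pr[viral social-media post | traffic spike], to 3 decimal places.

Pr[viral social-media post | traffic spike] ≈ 0.334

P(traffic spike) = 0.07*0.94*0.96 + 0.73*0.94*0.04 + 0.75*0.06*0.96 + 0.91*0.06*0.04 = 0.063168 + 0.027448 + 0.043200 + 0.002184 = 0.136000
Of this, 0.045384 comes from 0.043200 + 0.002184 (the viral social-media post=true cases).
Hence the posterior is 0.045384/0.136000 ≈ 0.334.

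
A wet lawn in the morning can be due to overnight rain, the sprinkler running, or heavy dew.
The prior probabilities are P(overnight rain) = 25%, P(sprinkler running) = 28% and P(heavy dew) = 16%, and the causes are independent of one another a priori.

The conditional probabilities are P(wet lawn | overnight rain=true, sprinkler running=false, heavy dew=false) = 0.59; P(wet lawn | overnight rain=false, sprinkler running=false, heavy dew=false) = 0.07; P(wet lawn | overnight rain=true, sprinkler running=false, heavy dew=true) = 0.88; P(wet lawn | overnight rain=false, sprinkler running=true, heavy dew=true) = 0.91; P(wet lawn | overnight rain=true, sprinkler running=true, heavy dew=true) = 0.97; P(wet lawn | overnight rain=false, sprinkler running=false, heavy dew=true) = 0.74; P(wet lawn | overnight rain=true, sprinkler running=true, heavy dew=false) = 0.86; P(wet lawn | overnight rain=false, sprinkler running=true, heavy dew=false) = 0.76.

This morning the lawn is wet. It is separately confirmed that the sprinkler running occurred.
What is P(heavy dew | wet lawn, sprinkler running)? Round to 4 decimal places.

Numerator (weight on configurations with heavy dew): 0.109200 + 0.038800 = 0.148000
The normalizing constant is 0.76*0.75*0.84 + 0.91*0.75*0.16 + 0.86*0.25*0.84 + 0.97*0.25*0.16 = 0.807400
P(heavy dew | wet lawn, sprinkler running) = 0.148000/0.807400 ≈ 0.1833

P(heavy dew | wet lawn, sprinkler running) ≈ 0.1833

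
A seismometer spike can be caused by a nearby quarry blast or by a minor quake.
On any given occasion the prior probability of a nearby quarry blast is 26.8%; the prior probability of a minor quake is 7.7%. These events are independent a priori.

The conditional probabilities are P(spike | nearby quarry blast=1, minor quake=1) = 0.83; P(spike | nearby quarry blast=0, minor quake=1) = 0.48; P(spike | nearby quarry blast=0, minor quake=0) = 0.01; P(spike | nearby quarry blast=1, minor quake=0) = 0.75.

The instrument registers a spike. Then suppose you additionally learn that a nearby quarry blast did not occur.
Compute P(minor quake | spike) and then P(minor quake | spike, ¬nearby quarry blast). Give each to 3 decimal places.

For the numerator, keep only minor quake=true terms: 0.027055 + 0.017128 = 0.044183
Denominator P(spike): 0.01·0.732·0.923 + 0.48·0.732·0.077 + 0.75·0.268·0.923 + 0.83·0.268·0.077 = 0.236462
P(minor quake | spike) = 0.044183/0.236462 ≈ 0.187

Now condition on the additional information:
Enumerate both values of minor quake and weight by the priors:
  P(spike | ¬nearby quarry blast) = 0.01·0.923 + 0.48·0.077
        = 0.009230 + 0.036960 = 0.046190
Keeping only the minor quake-present terms gives 0.036960, so
  P(minor quake | spike, ¬nearby quarry blast) = 0.036960 / 0.046190 ≈ 0.800

P(minor quake | spike) ≈ 0.187; P(minor quake | spike, ¬nearby quarry blast) ≈ 0.800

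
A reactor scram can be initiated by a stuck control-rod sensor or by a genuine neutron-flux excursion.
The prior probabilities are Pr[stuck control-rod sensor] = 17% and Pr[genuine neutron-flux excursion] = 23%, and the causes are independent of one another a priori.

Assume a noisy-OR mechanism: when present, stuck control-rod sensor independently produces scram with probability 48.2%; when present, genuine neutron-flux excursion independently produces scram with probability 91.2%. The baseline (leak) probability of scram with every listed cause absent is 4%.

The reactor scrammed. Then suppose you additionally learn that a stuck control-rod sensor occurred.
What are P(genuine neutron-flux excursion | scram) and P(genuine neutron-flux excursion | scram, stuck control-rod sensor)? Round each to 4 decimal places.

Under noisy-OR, P(scram | causes) = 1 − (1−0.04)·∏(1−qᵢ) over the active causes.
Numerator (weight on configurations with genuine neutron-flux excursion): 0.174773 + 0.037389 = 0.212162
The normalizing constant is 0.04*0.83*0.77 + 0.91552*0.83*0.23 + 0.50272*0.17*0.77 + 0.956239*0.17*0.23 = 0.303532
P(genuine neutron-flux excursion | scram) = 0.212162/0.303532 ≈ 0.6990

With the extra evidence:
Sum P(scram|·) weighted by the priors over both values of genuine neutron-flux excursion:
  P(scram | stuck control-rod sensor) = 0.50272·0.77 + 0.956239·0.23
        = 0.387094 + 0.219935 = 0.607029
Keeping only the genuine neutron-flux excursion-present terms gives 0.219935, so
  P(genuine neutron-flux excursion | scram, stuck control-rod sensor) = 0.219935 / 0.607029 ≈ 0.3623
The drop from 0.6990 to 0.3623 is the explaining-away (discounting) effect.

P(genuine neutron-flux excursion | scram) ≈ 0.6990; P(genuine neutron-flux excursion | scram, stuck control-rod sensor) ≈ 0.3623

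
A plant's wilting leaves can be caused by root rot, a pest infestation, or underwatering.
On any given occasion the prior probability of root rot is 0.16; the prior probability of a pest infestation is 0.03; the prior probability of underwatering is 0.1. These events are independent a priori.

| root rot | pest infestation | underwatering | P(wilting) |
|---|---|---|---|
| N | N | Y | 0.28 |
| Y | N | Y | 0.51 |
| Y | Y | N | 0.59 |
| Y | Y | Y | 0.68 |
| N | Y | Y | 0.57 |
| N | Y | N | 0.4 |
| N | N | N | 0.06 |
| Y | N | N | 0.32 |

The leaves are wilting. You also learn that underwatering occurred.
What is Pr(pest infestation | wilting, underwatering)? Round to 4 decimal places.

Pr(pest infestation | wilting, underwatering) ≈ 0.0543

Numerator (weight on configurations with pest infestation): 0.014364 + 0.003264 = 0.017628
The normalizing constant is 0.28·0.84·0.97 + 0.57·0.84·0.03 + 0.51·0.16·0.97 + 0.68·0.16·0.03 = 0.324924
P(pest infestation | wilting, underwatering) = 0.017628/0.324924 ≈ 0.0543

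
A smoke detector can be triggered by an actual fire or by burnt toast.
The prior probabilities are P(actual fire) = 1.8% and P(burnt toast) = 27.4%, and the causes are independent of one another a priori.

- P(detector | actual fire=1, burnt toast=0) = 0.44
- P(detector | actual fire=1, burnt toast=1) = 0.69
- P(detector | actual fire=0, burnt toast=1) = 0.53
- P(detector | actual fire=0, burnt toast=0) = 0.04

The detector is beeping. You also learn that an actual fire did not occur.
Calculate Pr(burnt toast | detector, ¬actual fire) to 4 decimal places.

Numerator (weight on configurations with burnt toast): 0.53·0.274 = 0.145220
The normalizing constant is 0.04·0.726 + 0.53·0.274 = 0.174260
Posterior = 0.145220 / 0.174260 ≈ 0.8334

Pr(burnt toast | detector, ¬actual fire) ≈ 0.8334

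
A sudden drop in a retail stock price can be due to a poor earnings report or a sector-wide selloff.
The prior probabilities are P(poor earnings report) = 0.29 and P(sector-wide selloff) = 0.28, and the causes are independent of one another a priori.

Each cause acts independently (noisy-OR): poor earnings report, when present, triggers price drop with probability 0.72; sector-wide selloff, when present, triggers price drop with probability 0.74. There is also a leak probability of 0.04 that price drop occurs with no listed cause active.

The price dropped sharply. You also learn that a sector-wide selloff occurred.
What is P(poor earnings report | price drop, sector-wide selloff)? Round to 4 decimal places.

Under noisy-OR, P(price drop | causes) = 1 − (1−0.04)·∏(1−qᵢ) over the active causes.
For the numerator, keep only poor earnings report=true terms: 0.930112×0.29 = 0.269732
Denominator P(price drop | sector-wide selloff): 0.7504×0.71 + 0.930112×0.29 = 0.802516
P(poor earnings report | price drop, sector-wide selloff) = 0.269732/0.802516 ≈ 0.3361

P(poor earnings report | price drop, sector-wide selloff) ≈ 0.3361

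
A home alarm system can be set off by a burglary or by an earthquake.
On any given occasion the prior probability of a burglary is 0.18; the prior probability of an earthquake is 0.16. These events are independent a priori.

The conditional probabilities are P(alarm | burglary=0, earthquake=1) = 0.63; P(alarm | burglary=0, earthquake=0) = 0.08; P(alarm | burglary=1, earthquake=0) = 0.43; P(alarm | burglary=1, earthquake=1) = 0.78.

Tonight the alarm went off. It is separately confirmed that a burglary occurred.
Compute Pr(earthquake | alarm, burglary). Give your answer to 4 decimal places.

By total probability over both values of earthquake:
  P(alarm | burglary) = 0.43*0.84 + 0.78*0.16
        = 0.361200 + 0.124800 = 0.486000
The terms with earthquake present sum to 0.124800, so
  P(earthquake | alarm, burglary) = 0.124800 / 0.486000 ≈ 0.2568

Pr(earthquake | alarm, burglary) ≈ 0.2568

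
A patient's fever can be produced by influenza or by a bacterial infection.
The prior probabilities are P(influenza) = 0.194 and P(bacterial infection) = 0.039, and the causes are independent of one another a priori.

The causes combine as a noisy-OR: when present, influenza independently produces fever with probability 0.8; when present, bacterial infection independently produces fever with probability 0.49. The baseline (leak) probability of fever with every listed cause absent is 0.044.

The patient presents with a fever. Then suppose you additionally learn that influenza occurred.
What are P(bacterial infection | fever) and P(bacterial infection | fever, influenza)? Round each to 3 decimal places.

P(bacterial infection | fever) ≈ 0.110; P(bacterial infection | fever, influenza) ≈ 0.043

Under noisy-OR, P(fever | causes) = 1 − (1−0.044)·∏(1−qᵢ) over the active causes.
Weight on bacterial infection=true, given the evidence: 0.016108 + 0.006828 = 0.022936
The normalizing constant is 0.044·0.806·0.961 + 0.51244·0.806·0.039 + 0.8088·0.194·0.961 + 0.902488·0.194·0.039 = 0.207805
Posterior = 0.022936 / 0.207805 ≈ 0.110

Now also conditioning on influenza=true:
P(fever | influenza) = 0.8088*0.961 + 0.902488*0.039 = 0.777257 + 0.035197 = 0.812454
Of this, 0.035197 comes from 0.902488*0.039 (the bacterial infection=true cases).
P(bacterial infection | fever, influenza) = 0.035197 / 0.812454 ≈ 0.043
— influenza explains away the evidence for bacterial infection.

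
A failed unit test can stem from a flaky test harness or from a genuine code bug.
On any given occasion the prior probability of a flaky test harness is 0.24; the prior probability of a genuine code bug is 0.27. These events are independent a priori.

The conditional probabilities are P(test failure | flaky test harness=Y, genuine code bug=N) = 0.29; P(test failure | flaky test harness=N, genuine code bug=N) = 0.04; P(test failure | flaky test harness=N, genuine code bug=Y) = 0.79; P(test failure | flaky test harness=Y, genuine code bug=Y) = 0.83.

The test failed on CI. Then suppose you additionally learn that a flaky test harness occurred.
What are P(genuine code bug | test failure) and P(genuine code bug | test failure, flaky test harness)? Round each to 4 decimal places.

Enumerate the 4 (flaky test harness, genuine code bug) configurations and weight by the priors:
  P(test failure) = 0.04*0.76*0.73 + 0.79*0.76*0.27 + 0.29*0.24*0.73 + 0.83*0.24*0.27
        = 0.022192 + 0.162108 + 0.050808 + 0.053784 = 0.288892
Keeping only the genuine code bug-present terms gives 0.215892, so
  P(genuine code bug | test failure) = 0.215892 / 0.288892 ≈ 0.7473

Now also conditioning on flaky test harness=true:
For the numerator, keep only genuine code bug=true terms: 0.83·0.27 = 0.224100
The normalizing constant is 0.29·0.73 + 0.83·0.27 = 0.435800
P(genuine code bug | test failure, flaky test harness) = 0.224100/0.435800 ≈ 0.5142
Conditioning on flaky test harness lowers the posterior on genuine code bug: the classic explaining-away effect in a common-effect structure.

P(genuine code bug | test failure) ≈ 0.7473; P(genuine code bug | test failure, flaky test harness) ≈ 0.5142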